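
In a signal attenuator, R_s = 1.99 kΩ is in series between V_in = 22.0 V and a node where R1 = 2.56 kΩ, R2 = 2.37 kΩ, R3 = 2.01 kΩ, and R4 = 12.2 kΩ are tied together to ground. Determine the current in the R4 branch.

Equivalent of the parallel group: R_p = 0.7184 kΩ.
Node voltage V_A = V_in · R_p/(R_s + R_p) = 22.0 × 0.2652 = 5.835 V.
I(R4) = V_A / R4 = 5.835/12.2 = 0.4783 mA.
(Check via current divider: I_total = 8.123 mA; share G_k/ΣG = 0.05888 → same result.)

I ≈ 0.478 mA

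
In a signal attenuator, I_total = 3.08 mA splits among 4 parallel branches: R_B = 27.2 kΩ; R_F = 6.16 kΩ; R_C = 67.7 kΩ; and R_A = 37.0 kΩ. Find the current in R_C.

I ≈ 0.189 mA

Total conductance ΣG = 1/27.2 + 1/6.16 + 1/67.7 + 1/37.0 = 0.2409 (units of 1/kΩ).
R_C takes the fraction G_k/ΣG = 0.01477/0.2409 = 0.06132, so I = 3.08 × 0.06132 = 0.1889 mA.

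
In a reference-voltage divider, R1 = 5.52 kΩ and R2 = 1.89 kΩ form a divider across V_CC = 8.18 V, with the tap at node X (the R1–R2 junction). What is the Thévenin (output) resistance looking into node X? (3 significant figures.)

R_th ≈ 1.41 kΩ

Looking into X with the source shorted: R_th = R1·R2/(R1+R2) = 5.520 × 1.89/7.410 = 1.408 kΩ.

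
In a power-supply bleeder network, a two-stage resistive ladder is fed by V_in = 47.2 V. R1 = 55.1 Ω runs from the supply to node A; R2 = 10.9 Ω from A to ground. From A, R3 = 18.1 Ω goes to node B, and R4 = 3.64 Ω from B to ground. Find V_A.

Node A sees R2 in parallel with the series input of stage 2, R3 + R4 = 21.74 Ω.
Effective lower resistance at A: R2 ‖ 21.74 = 7.260 Ω.
So V_A = 47.2 × 0.1164 = 5.495 V.

V_A ≈ 5.50 V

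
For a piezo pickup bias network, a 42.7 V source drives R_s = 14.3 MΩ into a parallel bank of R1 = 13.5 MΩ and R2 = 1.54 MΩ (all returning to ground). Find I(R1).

Combine the parallel branches: R_p = (1/13.5 + 1/1.54)⁻¹ = 1.382 MΩ.
V_A by voltage divider: V_A = 42.7 × 1.382/(14.3 + 1.382) = 3.764 V.
Branch current I = V_A/R1 = 3.764/13.5 = 0.2788 µA.

I ≈ 0.279 µA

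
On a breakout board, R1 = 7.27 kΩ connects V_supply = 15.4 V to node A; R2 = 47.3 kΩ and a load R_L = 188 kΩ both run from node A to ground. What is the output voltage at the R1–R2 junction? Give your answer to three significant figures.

V_out ≈ 12.9 V

The load sits in parallel with R2, giving an effective lower resistance R2' = R2·R_L/(R2+R_L) = 37.79 kΩ.
Now apply the divider: V_out = 15.4 × 0.8387 = 12.92 V.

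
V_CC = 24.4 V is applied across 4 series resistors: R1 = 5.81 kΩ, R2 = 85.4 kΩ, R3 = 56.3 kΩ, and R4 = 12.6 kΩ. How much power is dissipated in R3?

ΣR = 160.1 kΩ → I = 24.4/160.1 = 0.1524 mA.
V(R3) = I·R = 8.580 V; P = V·I = 8.580 × 0.1524 = 1.308 mW.

P ≈ 1.31 mW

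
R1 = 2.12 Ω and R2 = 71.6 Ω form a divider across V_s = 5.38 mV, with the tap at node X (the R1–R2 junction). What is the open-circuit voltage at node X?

Open-circuit (no load on X): V_th = V_s · R2/(R1 + R2) = 5.38 × 71.6/(2.120 + 71.6) = 5.225 mV.

V_th ≈ 5.23 mV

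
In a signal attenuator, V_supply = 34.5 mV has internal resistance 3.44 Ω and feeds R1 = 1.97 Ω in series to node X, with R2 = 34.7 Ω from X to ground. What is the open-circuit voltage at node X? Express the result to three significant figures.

V_th ≈ 29.8 mV

R1' = 3.44 + 1.97 = 5.410 Ω (source resistance + R1).
V_th is the unloaded tap voltage: V_supply · R2/(R1'+R2) = 34.5 × 0.8651 = 29.85 mV.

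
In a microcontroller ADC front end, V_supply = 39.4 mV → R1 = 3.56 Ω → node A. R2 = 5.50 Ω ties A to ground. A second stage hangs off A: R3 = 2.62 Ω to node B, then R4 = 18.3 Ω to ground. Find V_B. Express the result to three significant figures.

V_B ≈ 19.0 mV

Looking into the second stage from A: R3 + R4 = 20.92 Ω appears in parallel with R2.
R2 ‖ (R3+R4) = 4.355 Ω.
V_A = 39.4 × 4.355/(3.56 + 4.355) = 21.68 mV.
Stage 2 is unloaded, so V_B = V_A · R4/(R3+R4) = 21.68 × 18.3/20.92 = 18.96 mV.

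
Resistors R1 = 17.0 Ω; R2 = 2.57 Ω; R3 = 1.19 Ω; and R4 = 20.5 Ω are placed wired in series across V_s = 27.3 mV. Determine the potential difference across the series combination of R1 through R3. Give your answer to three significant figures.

V ≈ 13.7 mV

ΣR = 17.0 + 2.57 + 1.19 + 20.5 = 41.26 Ω.
R_{R1..R3} = 17.0 + 2.57 + 1.19 = 20.76 Ω.
By the voltage-divider rule, V = 27.3 × 20.76/41.26 = 13.74 mV.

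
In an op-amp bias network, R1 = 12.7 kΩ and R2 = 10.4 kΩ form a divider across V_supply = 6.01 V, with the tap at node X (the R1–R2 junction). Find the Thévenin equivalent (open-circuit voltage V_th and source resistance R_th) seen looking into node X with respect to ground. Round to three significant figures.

V_th is the unloaded tap voltage: V_supply · R2/(R1+R2) = 6.01 × 0.4502 = 2.706 V.
Looking into X with the source shorted: R_th = R1·R2/(R1+R2) = 12.70 × 10.4/23.10 = 5.718 kΩ.

V_th ≈ 2.71 V, R_th ≈ 5.72 kΩ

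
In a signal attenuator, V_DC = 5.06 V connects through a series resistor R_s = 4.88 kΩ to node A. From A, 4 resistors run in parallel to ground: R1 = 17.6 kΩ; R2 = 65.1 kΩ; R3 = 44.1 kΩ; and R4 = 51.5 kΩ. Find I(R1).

Equivalent of the parallel group: R_p = 8.751 kΩ.
V_A by voltage divider: V_A = 5.06 × 8.751/(4.88 + 8.751) = 3.248 V.
I(R1) = V_A / R1 = 3.248/17.6 = 0.1846 mA.

I ≈ 0.185 mA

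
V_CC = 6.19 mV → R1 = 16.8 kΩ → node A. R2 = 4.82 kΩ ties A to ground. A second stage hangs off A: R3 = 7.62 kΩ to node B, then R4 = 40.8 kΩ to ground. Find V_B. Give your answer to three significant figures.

V_B ≈ 1.08 mV

Node A sees R2 in parallel with the series input of stage 2, R3 + R4 = 48.42 kΩ.
Effective lower resistance at A: R2 ‖ 48.42 = 4.384 kΩ.
First divider: V_A = V_CC · 4.384/(16.8 + 4.384) = 1.281 mV.
Stage 2 is unloaded, so V_B = V_A · R4/(R3+R4) = 1.281 × 40.8/48.42 = 1.079 mV.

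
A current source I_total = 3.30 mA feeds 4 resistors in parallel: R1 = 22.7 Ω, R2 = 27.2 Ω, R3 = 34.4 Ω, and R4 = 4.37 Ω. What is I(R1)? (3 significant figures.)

I ≈ 0.429 mA

Conductances: ΣG = 1/22.7 + 1/27.2 + 1/34.4 + 1/4.37 = 0.3387 (1/Ω).
Current divider: I(R1) = I_total · G_k/ΣG = 3.30 × (0.04405/0.3387) = 3.30 × 0.1301 = 0.4292 mA.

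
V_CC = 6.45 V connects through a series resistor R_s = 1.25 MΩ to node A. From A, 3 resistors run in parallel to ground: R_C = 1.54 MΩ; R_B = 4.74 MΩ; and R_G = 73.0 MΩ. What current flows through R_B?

I ≈ 0.650 µA

Combine the parallel branches: R_p = (1/1.54 + 1/4.74 + 1/73.0)⁻¹ = 1.144 MΩ.
Node voltage V_A = V_CC · R_p/(R_s + R_p) = 6.45 × 0.4779 = 3.082 V.
Branch current I = V_A/R_B = 3.082/4.74 = 0.6503 µA.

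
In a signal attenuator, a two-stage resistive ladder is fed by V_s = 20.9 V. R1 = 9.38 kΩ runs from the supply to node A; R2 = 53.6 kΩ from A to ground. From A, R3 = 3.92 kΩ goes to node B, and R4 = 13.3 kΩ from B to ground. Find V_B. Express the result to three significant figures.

Looking into the second stage from A: R3 + R4 = 17.22 kΩ appears in parallel with R2.
Effective lower resistance at A: R2 ‖ 17.22 = 13.03 kΩ.
First divider: V_A = V_s · 13.03/(9.38 + 13.03) = 12.15 V.
V_B = V_A × 0.7724 = 9.387 V.

V_B ≈ 9.39 V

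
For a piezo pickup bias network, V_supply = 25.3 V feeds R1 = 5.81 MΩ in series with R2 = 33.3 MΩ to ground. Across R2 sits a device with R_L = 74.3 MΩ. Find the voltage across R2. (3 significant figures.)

V_out ≈ 20.2 V

First combine the lower leg with the load: R2 ‖ R_L = 22.99 MΩ.
Now apply the divider: V_out = 25.3 × 0.7983 = 20.20 V.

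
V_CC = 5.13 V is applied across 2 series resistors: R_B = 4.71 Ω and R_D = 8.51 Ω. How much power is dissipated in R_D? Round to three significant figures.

P ≈ 1.28 W

ΣR = 13.22 Ω → I = 5.13/13.22 = 0.3880 A.
P(R_D) = I²·R_D = (0.3880)² × 8.51 = 1.281 W.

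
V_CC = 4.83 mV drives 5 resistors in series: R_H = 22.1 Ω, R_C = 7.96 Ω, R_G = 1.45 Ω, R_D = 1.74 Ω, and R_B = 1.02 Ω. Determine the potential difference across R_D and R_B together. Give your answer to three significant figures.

V ≈ 0.389 mV

ΣR = 22.1 + 7.96 + 1.45 + 1.74 + 1.02 = 34.27 Ω.
R_{R_D..R_B} = 1.74 + 1.02 = 2.760 Ω.
Voltage divider: V = V_CC · (2.760 / 34.27) = 4.83 × 0.08054 = 0.3890 mV.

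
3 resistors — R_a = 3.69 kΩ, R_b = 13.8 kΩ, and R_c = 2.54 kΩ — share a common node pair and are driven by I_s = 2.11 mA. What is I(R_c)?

I ≈ 1.13 mA

ΣG = 1/3.69 + 1/13.8 + 1/2.54 = 0.7372.
Current divider: I(R_c) = I_s · G_k/ΣG = 2.11 × (0.3937/0.7372) = 2.11 × 0.5341 = 1.127 mA.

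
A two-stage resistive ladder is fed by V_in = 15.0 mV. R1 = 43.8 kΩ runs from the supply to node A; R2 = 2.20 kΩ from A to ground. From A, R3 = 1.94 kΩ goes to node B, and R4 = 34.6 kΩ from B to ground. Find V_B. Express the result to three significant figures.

V_B ≈ 0.642 mV

Node A sees R2 in parallel with the series input of stage 2, R3 + R4 = 36.54 kΩ.
R2 ‖ (R3+R4) = 2.075 kΩ.
V_A = 15.0 × 2.075/(43.8 + 2.075) = 0.6785 mV.
Stage 2 is unloaded, so V_B = V_A · R4/(R3+R4) = 0.6785 × 34.6/36.54 = 0.6425 mV.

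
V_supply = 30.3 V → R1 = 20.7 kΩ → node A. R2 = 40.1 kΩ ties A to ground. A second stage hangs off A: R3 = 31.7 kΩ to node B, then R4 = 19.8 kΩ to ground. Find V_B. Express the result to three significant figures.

The second stage (R3 + R4 = 51.50 kΩ) loads node A in parallel with R2.
Effective lower resistance at A: R2 ‖ 51.50 = 22.55 kΩ.
First divider: V_A = V_supply · 22.55/(20.7 + 22.55) = 15.80 V.
V_B = V_A × 0.3845 = 6.073 V.

V_B ≈ 6.07 V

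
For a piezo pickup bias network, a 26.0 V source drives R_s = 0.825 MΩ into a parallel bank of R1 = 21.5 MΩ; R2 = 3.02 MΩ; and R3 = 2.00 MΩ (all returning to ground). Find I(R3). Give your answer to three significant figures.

Equivalent of the parallel group: R_p = 1.139 MΩ.
V_A = 26.0 × 1.139/1.964 = 15.08 V.
I(R3) = V_A / R3 = 15.08/2.00 = 7.540 µA.
(Check via current divider: I_total = 13.24 µA; share G_k/ΣG = 0.5697 → same result.)

I ≈ 7.54 µA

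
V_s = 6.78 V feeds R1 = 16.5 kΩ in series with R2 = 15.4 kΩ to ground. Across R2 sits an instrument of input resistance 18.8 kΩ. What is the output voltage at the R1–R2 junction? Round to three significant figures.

The load sits in parallel with R2, giving an effective lower resistance R2' = R2·R_L/(R2+R_L) = 8.465 kΩ.
Then V_out = V_s · R2'/(R1 + R2') = 6.78 × 8.465/24.97 = 2.299 V.

V_out ≈ 2.30 V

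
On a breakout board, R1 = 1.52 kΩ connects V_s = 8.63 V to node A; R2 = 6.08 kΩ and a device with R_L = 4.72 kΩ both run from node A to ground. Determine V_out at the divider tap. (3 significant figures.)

V_out ≈ 5.49 V

The load sits in parallel with R2, giving an effective lower resistance R2' = R2·R_L/(R2+R_L) = 2.657 kΩ.
Now apply the divider: V_out = 8.63 × 0.6361 = 5.490 V.
(Unloaded it would be 6.90 V; the load pulls it down.)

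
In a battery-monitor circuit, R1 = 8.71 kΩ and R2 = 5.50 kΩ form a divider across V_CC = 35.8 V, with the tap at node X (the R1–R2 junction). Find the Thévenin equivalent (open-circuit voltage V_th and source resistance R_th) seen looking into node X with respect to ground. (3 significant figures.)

V_th ≈ 13.9 V, R_th ≈ 3.37 kΩ

V_th is the unloaded tap voltage: V_CC · R2/(R1+R2) = 35.8 × 0.3871 = 13.86 V.
With V_CC suppressed (replaced by a short), R_th = R1 ‖ R2 = (8.710 × 5.50)/(8.710 + 5.50) = 3.371 kΩ.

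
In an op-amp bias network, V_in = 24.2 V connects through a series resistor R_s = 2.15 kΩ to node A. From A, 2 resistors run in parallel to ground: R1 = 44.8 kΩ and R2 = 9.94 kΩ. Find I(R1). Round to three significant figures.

Parallel bank: R_p = 1/(1/44.8 + 1/9.94) = 8.135 kΩ.
V_A by voltage divider: V_A = 24.2 × 8.135/(2.15 + 8.135) = 19.14 V.
Branch current I = V_A/R1 = 19.14/44.8 = 0.4273 mA.

I ≈ 0.427 mA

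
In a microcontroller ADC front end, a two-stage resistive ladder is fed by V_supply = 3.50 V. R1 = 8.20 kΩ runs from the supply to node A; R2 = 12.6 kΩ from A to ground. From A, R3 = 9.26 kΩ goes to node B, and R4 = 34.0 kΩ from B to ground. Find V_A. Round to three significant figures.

V_A ≈ 1.90 V

The second stage (R3 + R4 = 43.26 kΩ) loads node A in parallel with R2.
Effective lower resistance at A: R2 ‖ 43.26 = 9.758 kΩ.
First divider: V_A = V_supply · 9.758/(8.20 + 9.758) = 1.902 V.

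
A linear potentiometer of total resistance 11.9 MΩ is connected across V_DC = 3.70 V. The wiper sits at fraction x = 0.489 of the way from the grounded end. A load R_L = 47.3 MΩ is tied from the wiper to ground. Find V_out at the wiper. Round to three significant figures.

The pot divides into 6.081 MΩ above the wiper and 5.819 MΩ below.
(x·R_p) ‖ R_L = 5.182 MΩ.
Then V_out = V_DC · 5.182/(6.081 + 5.182) = 1.702 V.

V_out ≈ 1.70 V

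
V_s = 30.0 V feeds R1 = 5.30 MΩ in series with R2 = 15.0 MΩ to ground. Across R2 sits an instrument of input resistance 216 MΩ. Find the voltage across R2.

V_out ≈ 21.8 V

The load sits in parallel with R2, giving an effective lower resistance R2' = R2·R_L/(R2+R_L) = 14.03 MΩ.
Now apply the divider: V_out = 30.0 × 0.7258 = 21.77 V.
(Unloaded it would be 22.2 V; the load pulls it down.)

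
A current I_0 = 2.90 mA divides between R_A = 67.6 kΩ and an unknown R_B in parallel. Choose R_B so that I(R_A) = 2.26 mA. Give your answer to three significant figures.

R_B ≈ 239 kΩ

The fraction through R_A equals R_B/(R_A+R_B).
2.26/2.90 = R_B/(R_A + R_B) → R_B = R_A · (0.7793)/(1 − 0.7793) = 67.6 × 3.531 = 238.7 kΩ.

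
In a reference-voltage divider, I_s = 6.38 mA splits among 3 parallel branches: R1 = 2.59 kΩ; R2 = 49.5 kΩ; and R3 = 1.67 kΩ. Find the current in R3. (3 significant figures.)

Total conductance ΣG = 1/2.59 + 1/49.5 + 1/1.67 = 1.005 (units of 1/kΩ).
By the current-divider rule, I = I_s · G_k/ΣG = 6.38 × 0.5958 = 3.801 mA.

I ≈ 3.80 mA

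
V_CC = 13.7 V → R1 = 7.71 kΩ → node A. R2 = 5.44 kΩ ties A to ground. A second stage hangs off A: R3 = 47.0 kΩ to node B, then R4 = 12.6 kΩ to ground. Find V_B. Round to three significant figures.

V_B ≈ 1.14 V

Looking into the second stage from A: R3 + R4 = 59.60 kΩ appears in parallel with R2.
Effective lower resistance at A: R2 ‖ 59.60 = 4.985 kΩ.
First divider: V_A = V_CC · 4.985/(7.71 + 4.985) = 5.380 V.
Then the unloaded second divider: V_B = V_A × R4/(R3+R4) = 5.380 × 0.2114 = 1.137 V.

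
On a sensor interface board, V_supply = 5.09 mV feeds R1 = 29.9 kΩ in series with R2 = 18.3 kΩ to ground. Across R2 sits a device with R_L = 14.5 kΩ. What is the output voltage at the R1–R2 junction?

The load sits in parallel with R2, giving an effective lower resistance R2' = R2·R_L/(R2+R_L) = 8.090 kΩ.
Voltage divider with the loaded lower leg: V_out = 5.09 × 8.090/(29.9 + 8.090) = 5.09 × 0.2129 = 1.084 mV.

V_out ≈ 1.08 mV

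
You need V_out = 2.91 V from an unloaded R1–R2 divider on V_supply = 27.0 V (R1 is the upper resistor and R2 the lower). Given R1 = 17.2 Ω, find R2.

R2 ≈ 2.08 Ω

Required fraction k = V_out/V_supply = 0.1078.
R2 = R1 · 0.1078/(1 − 0.1078) = 2.078 Ω.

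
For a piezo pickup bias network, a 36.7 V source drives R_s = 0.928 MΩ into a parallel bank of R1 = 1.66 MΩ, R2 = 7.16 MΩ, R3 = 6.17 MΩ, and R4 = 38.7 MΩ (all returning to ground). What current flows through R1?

Parallel bank: R_p = 1/(1/1.66 + 1/7.16 + 1/6.17 + 1/38.7) = 1.075 MΩ.
V_A = 36.7 × 1.075/2.003 = 19.70 V.
I(R1) = V_A / R1 = 19.70/1.66 = 11.87 µA.

I ≈ 11.9 µA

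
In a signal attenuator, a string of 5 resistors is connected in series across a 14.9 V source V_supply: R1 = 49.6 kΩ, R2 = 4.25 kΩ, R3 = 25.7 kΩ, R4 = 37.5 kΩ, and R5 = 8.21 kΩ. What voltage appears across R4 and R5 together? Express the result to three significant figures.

V ≈ 5.44 V

Series total: ΣR = 49.6 + 4.25 + 25.7 + 37.5 + 8.21 = 125.3 kΩ.
R_{R4..R5} = 37.5 + 8.21 = 45.71 kΩ.
V = V_supply · R/ΣR = 14.9 × 0.3649 = 5.437 V.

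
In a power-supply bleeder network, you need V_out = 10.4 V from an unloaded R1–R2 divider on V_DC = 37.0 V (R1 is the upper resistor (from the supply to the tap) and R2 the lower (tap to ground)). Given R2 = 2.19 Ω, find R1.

The divider ratio is R2/(R1+R2) = 10.4/37.0 = 0.2811.
So R1 = R2 · (V_DC/V_out − 1) = 2.19 × (37.0/10.4 − 1) = 2.19 × 2.558 = 5.601 Ω.

R1 ≈ 5.60 Ω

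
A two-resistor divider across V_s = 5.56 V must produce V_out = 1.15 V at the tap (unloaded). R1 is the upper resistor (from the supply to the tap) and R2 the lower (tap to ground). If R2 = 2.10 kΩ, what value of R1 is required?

R1 ≈ 8.05 kΩ

The divider ratio is R2/(R1+R2) = 1.15/5.56 = 0.2068.
So R1 = R2 · (V_s/V_out − 1) = 2.10 × (5.56/1.15 − 1) = 2.10 × 3.835 = 8.053 kΩ.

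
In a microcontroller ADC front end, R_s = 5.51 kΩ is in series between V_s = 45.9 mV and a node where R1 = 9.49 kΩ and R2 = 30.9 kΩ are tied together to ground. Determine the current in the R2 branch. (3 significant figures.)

I ≈ 0.845 µA

Parallel bank: R_p = 1/(1/9.49 + 1/30.9) = 7.260 kΩ.
V_A by voltage divider: V_A = 45.9 × 7.260/(5.51 + 7.260) = 26.10 mV.
I(R2) = V_A / R2 = 26.10/30.9 = 0.8445 µA.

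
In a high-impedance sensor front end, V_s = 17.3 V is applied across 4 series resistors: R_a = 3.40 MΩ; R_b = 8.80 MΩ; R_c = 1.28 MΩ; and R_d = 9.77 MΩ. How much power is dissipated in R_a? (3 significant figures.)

P ≈ 1.88 µW

Series current I = V_s/ΣR = 17.3/23.25 = 0.7441 µA.
V(R_a) = I·R = 2.530 V; P = V·I = 2.530 × 0.7441 = 1.882 µW.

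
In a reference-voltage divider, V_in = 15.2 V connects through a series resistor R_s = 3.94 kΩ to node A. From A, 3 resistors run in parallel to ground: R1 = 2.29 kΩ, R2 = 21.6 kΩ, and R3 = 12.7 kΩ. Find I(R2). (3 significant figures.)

I ≈ 0.219 mA

Equivalent of the parallel group: R_p = 1.780 kΩ.
V_A by voltage divider: V_A = 15.2 × 1.780/(3.94 + 1.780) = 4.731 V.
Branch current I = V_A/R2 = 4.731/21.6 = 0.2190 mA.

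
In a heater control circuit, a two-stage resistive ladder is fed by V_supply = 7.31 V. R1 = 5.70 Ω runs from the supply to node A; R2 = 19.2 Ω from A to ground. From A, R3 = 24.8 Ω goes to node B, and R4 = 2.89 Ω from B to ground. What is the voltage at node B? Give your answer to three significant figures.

V_B ≈ 0.508 V

Node A sees R2 in parallel with the series input of stage 2, R3 + R4 = 27.69 Ω.
Effective lower resistance at A: R2 ‖ 27.69 = 11.34 Ω.
First divider: V_A = V_supply · 11.34/(5.70 + 11.34) = 4.864 V.
Stage 2 is unloaded, so V_B = V_A · R4/(R3+R4) = 4.864 × 2.89/27.69 = 0.5077 V.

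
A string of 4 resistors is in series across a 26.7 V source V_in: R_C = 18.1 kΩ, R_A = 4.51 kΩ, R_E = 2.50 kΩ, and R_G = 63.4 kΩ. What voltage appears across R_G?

V ≈ 19.1 V

Total series resistance ΣR = 18.1 + 4.51 + 2.50 + 63.4 = 88.51 kΩ.
By the voltage-divider rule, V = 26.7 × 63.40/88.51 = 19.13 V.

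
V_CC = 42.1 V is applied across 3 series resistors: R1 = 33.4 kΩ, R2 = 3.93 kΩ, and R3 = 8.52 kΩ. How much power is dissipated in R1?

P ≈ 28.2 mW

The common current is I = 42.1/45.85 = 0.9182 mA.
V(R1) = I·R = 30.67 V; P = V·I = 30.67 × 0.9182 = 28.16 mW.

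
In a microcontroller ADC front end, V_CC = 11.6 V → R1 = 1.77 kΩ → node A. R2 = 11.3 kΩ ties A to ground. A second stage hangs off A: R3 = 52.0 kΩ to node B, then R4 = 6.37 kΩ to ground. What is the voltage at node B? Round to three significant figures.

The second stage (R3 + R4 = 58.37 kΩ) loads node A in parallel with R2.
R2 ‖ (R3+R4) = 9.467 kΩ.
V_A = 11.6 × 9.467/(1.77 + 9.467) = 9.773 V.
Then the unloaded second divider: V_B = V_A × R4/(R3+R4) = 9.773 × 0.1091 = 1.067 V.

V_B ≈ 1.07 V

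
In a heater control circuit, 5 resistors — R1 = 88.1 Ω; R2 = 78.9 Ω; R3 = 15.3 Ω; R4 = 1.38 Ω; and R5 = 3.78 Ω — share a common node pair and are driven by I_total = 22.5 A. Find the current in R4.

ΣG = 1/88.1 + 1/78.9 + 1/15.3 + 1/1.38 + 1/3.78 = 1.079.
Current divider: I(R4) = I_total · G_k/ΣG = 22.5 × (0.7246/1.079) = 22.5 × 0.6718 = 15.12 A.

I ≈ 15.1 A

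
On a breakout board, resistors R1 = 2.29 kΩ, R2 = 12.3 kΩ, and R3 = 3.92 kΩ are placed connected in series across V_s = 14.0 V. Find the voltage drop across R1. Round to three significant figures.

V ≈ 1.73 V

Total series resistance ΣR = 2.29 + 12.3 + 3.92 = 18.51 kΩ.
Voltage divider: V = V_s · (2.290 / 18.51) = 14.0 × 0.1237 = 1.732 V.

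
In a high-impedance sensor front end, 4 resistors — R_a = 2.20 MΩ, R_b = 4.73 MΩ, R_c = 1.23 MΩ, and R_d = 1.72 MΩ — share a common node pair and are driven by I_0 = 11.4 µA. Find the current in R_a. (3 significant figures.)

Conductances: ΣG = 1/2.20 + 1/4.73 + 1/1.23 + 1/1.72 = 2.060 (1/MΩ).
By the current-divider rule, I = I_0 · G_k/ΣG = 11.4 × 0.2206 = 2.515 µA.

I ≈ 2.51 µA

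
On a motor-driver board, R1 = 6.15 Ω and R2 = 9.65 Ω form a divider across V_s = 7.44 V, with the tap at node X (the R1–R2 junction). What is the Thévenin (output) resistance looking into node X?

With V_s suppressed (replaced by a short), R_th = R1 ‖ R2 = (6.150 × 9.65)/(6.150 + 9.65) = 3.756 Ω.

R_th ≈ 3.76 Ω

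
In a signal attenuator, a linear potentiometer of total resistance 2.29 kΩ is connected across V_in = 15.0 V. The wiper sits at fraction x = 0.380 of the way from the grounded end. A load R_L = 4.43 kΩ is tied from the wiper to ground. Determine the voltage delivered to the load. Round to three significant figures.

Lower segment x·R_p = 0.8702 kΩ; upper segment (1−x)·R_p = 1.420 kΩ.
Lower segment in parallel with the load: 0.8702 ‖ 4.43 = 0.7273 kΩ.
Loaded-divider output: V_out = 15.0 × 0.3387 = 5.081 V.

V_out ≈ 5.08 V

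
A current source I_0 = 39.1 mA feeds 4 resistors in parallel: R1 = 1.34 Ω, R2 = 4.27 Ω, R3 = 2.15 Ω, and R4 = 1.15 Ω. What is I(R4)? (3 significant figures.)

I ≈ 14.7 mA

ΣG = 1/1.34 + 1/4.27 + 1/2.15 + 1/1.15 = 2.315.
By the current-divider rule, I = I_0 · G_k/ΣG = 39.1 × 0.3756 = 14.69 mA.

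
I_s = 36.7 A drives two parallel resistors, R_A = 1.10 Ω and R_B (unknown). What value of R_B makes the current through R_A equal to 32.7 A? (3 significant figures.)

Two-branch current divider: I_A = I_s · R_B/(R_A + R_B).
32.7/36.7 = R_B/(R_A + R_B) → R_B = R_A · (0.8910)/(1 − 0.8910) = 1.10 × 8.175 = 8.993 Ω.

R_B ≈ 8.99 Ω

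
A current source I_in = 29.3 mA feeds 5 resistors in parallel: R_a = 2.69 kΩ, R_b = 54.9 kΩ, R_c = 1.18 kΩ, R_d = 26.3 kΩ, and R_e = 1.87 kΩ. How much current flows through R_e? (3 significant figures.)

I ≈ 8.66 mA

Conductances: ΣG = 1/2.69 + 1/54.9 + 1/1.18 + 1/26.3 + 1/1.87 = 1.810 (1/kΩ).
R_e takes the fraction G_k/ΣG = 0.5348/1.810 = 0.2954, so I = 29.3 × 0.2954 = 8.656 mA.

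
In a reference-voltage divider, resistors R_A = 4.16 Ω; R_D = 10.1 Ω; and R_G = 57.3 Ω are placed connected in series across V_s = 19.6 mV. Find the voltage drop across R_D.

V ≈ 2.77 mV

ΣR = 4.16 + 10.1 + 57.3 = 71.56 Ω.
V = V_s · R/ΣR = 19.6 × 0.1411 = 2.766 mV.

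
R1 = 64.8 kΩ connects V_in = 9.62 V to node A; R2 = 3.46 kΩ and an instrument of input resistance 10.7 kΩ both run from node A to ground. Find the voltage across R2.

V_out ≈ 0.373 V

R2 ‖ R_L = (3.46 × 10.7)/(3.46 + 10.7) = 2.615 kΩ.
Voltage divider with the loaded lower leg: V_out = 9.62 × 2.615/(64.8 + 2.615) = 9.62 × 0.03878 = 0.3731 V.
(Unloaded it would be 0.488 V; the load pulls it down.)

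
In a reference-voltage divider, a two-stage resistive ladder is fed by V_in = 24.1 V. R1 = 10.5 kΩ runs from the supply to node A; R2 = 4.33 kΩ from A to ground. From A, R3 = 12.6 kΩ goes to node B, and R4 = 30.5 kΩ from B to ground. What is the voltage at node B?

The second stage (R3 + R4 = 43.10 kΩ) loads node A in parallel with R2.
R2 ‖ (R3+R4) = 3.935 kΩ.
So V_A = 24.1 × 0.2726 = 6.569 V.
V_B = V_A × 0.7077 = 4.649 V.

V_B ≈ 4.65 V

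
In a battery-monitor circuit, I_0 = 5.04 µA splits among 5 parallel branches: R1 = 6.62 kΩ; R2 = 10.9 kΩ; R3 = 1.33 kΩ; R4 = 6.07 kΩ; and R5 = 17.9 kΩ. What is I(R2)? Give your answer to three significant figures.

I ≈ 0.380 µA

Conductances: ΣG = 1/6.62 + 1/10.9 + 1/1.33 + 1/6.07 + 1/17.9 = 1.215 (1/kΩ).
Current divider: I(R2) = I_0 · G_k/ΣG = 5.04 × (0.09174/1.215) = 5.04 × 0.07549 = 0.3805 µA.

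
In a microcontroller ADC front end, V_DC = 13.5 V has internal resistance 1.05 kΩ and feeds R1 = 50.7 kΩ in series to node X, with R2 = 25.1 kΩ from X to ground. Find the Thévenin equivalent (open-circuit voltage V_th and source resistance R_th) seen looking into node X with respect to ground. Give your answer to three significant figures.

R1' = 1.05 + 50.7 = 51.75 kΩ (source resistance + R1).
Open-circuit (no load on X): V_th = V_DC · R2/(R1' + R2) = 13.5 × 25.1/(51.75 + 25.1) = 4.409 V.
With V_DC suppressed (replaced by a short), R_th = R1' ‖ R2 = (51.75 × 25.1)/(51.75 + 25.1) = 16.90 kΩ.

V_th ≈ 4.41 V, R_th ≈ 16.9 kΩ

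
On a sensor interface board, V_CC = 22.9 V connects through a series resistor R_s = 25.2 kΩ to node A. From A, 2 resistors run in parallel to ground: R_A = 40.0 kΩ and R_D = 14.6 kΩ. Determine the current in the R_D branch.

Combine the parallel branches: R_p = (1/40.0 + 1/14.6)⁻¹ = 10.70 kΩ.
Node voltage V_A = V_CC · R_p/(R_s + R_p) = 22.9 × 0.2980 = 6.824 V.
I(R_D) = V_A / R_D = 6.824/14.6 = 0.4674 mA.

I ≈ 0.467 mA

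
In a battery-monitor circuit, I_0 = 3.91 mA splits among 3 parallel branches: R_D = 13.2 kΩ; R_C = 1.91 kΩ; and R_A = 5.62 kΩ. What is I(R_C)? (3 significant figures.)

Total conductance ΣG = 1/13.2 + 1/1.91 + 1/5.62 = 0.7773 (units of 1/kΩ).
By the current-divider rule, I = I_0 · G_k/ΣG = 3.91 × 0.6736 = 2.634 mA.

I ≈ 2.63 mA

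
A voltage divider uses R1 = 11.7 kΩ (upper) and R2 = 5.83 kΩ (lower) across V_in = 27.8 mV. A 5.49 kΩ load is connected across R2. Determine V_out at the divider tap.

V_out ≈ 5.41 mV

First combine the lower leg with the load: R2 ‖ R_L = 2.827 kΩ.
Voltage divider with the loaded lower leg: V_out = 27.8 × 2.827/(11.7 + 2.827) = 27.8 × 0.1946 = 5.411 mV.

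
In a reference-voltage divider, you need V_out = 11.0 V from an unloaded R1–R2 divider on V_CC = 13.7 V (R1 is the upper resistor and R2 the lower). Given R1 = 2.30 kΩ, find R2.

Required fraction k = V_out/V_CC = 0.8029.
R2 = R1 · 0.8029/(1 − 0.8029) = 9.370 kΩ.

R2 ≈ 9.37 kΩ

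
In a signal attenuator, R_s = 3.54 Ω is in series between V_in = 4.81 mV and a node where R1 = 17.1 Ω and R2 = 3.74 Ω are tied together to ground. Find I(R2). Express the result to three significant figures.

Parallel bank: R_p = 1/(1/17.1 + 1/3.74) = 3.069 Ω.
V_A by voltage divider: V_A = 4.81 × 3.069/(3.54 + 3.069) = 2.234 mV.
Branch current I = V_A/R2 = 2.234/3.74 = 0.5972 mA.

I ≈ 0.597 mA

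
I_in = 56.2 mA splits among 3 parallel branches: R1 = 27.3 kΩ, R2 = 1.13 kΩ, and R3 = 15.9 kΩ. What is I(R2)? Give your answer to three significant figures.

ΣG = 1/27.3 + 1/1.13 + 1/15.9 = 0.9845.
By the current-divider rule, I = I_in · G_k/ΣG = 56.2 × 0.8989 = 50.52 mA.

I ≈ 50.5 mA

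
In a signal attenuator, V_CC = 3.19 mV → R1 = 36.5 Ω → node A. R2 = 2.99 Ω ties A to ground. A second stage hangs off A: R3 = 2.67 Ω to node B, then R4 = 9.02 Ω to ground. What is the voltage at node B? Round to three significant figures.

Looking into the second stage from A: R3 + R4 = 11.69 Ω appears in parallel with R2.
R2 ‖ (R3+R4) = 2.381 Ω.
V_A = 3.19 × 2.381/(36.5 + 2.381) = 0.1953 mV.
Then the unloaded second divider: V_B = V_A × R4/(R3+R4) = 0.1953 × 0.7716 = 0.1507 mV.

V_B ≈ 0.151 mV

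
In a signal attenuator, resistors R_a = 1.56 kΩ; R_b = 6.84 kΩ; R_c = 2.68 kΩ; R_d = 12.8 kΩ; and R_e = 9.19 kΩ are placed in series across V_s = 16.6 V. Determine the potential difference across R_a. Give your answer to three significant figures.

V ≈ 0.783 V

ΣR = 1.56 + 6.84 + 2.68 + 12.8 + 9.19 = 33.07 kΩ.
Voltage divider: V = V_s · (1.560 / 33.07) = 16.6 × 0.04717 = 0.7831 V.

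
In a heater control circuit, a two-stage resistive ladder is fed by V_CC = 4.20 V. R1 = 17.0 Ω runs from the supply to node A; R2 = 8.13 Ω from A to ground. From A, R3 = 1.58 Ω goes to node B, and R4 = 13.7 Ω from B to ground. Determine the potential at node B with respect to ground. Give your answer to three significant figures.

V_B ≈ 0.896 V

Node A sees R2 in parallel with the series input of stage 2, R3 + R4 = 15.28 Ω.
R2 ‖ (R3+R4) = 5.307 Ω.
So V_A = 4.20 × 0.2379 = 0.9991 V.
V_B = V_A × 0.8966 = 0.8958 V.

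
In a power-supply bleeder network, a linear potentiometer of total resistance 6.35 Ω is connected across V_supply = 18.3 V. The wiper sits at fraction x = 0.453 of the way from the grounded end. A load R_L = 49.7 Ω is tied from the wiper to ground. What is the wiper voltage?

V_out ≈ 8.04 V

Split the track: R_lower = x·R_p = 2.877 Ω, R_upper = (1−x)·R_p = 3.473 Ω.
R_L loads the lower segment: effective lower R = 2.719 Ω.
V_out = 18.3 × 2.719/(3.473 + 2.719) = 8.036 V.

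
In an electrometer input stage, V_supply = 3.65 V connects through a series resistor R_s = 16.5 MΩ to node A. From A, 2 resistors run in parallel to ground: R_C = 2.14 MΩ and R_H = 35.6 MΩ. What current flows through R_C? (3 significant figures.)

I ≈ 0.186 µA

Combine the parallel branches: R_p = (1/2.14 + 1/35.6)⁻¹ = 2.019 MΩ.
V_A = 3.65 × 2.019/18.52 = 0.3979 V.
I(R_C) = V_A / R_C = 0.3979/2.14 = 0.1859 µA.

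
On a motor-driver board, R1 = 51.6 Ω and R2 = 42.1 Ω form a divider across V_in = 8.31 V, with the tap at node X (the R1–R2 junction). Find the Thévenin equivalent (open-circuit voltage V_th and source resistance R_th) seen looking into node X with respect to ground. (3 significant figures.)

Open-circuit (no load on X): V_th = V_in · R2/(R1 + R2) = 8.31 × 42.1/(51.60 + 42.1) = 3.734 V.
With V_in suppressed (replaced by a short), R_th = R1 ‖ R2 = (51.60 × 42.1)/(51.60 + 42.1) = 23.18 Ω.

V_th ≈ 3.73 V, R_th ≈ 23.2 Ω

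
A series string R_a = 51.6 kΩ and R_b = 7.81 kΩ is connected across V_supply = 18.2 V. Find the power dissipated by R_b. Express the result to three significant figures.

P ≈ 0.733 mW

The common current is I = 18.2/59.41 = 0.3063 mA.
P(R_b) = I²·R_b = (0.3063)² × 7.81 = 0.7330 mW.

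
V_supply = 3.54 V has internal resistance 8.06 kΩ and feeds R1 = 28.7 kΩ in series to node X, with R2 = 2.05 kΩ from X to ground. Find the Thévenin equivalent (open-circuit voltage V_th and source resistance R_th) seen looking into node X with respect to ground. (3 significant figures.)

R1' = 8.06 + 28.7 = 36.76 kΩ (source resistance + R1).
V_th is the unloaded tap voltage: V_supply · R2/(R1'+R2) = 3.54 × 0.05282 = 0.1870 V.
Zeroing V_supply shorts the top of R1' to ground, so R_th = R1' ‖ R2 = 1.942 kΩ.

V_th ≈ 0.187 V, R_th ≈ 1.94 kΩ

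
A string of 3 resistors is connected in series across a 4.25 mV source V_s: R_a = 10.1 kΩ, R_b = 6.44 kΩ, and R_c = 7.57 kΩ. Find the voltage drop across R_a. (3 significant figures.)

V ≈ 1.78 mV

ΣR = 10.1 + 6.44 + 7.57 = 24.11 kΩ.
By the voltage-divider rule, V = 4.25 × 10.10/24.11 = 1.780 mV.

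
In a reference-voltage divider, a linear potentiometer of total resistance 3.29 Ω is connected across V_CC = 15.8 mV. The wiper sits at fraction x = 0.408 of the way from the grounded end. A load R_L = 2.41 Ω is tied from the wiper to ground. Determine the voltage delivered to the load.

V_out ≈ 4.85 mV

Split the track: R_lower = x·R_p = 1.342 Ω, R_upper = (1−x)·R_p = 1.948 Ω.
Lower segment in parallel with the load: 1.342 ‖ 2.41 = 0.8621 Ω.
V_out = 15.8 × 0.8621/(1.948 + 0.8621) = 4.848 mV.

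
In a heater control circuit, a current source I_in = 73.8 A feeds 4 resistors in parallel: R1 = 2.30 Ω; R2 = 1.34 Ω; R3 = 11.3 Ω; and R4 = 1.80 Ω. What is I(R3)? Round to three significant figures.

I ≈ 3.58 A

ΣG = 1/2.30 + 1/1.34 + 1/11.3 + 1/1.80 = 1.825.
Current divider: I(R3) = I_in · G_k/ΣG = 73.8 × (0.08850/1.825) = 73.8 × 0.04849 = 3.578 A.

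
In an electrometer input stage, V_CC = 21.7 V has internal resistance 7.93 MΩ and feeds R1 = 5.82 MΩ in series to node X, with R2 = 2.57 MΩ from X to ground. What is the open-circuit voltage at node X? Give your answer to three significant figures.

R1' = 7.93 + 5.82 = 13.75 MΩ (source resistance + R1).
Open-circuit (no load on X): V_th = V_CC · R2/(R1' + R2) = 21.7 × 2.57/(13.75 + 2.57) = 3.417 V.

V_th ≈ 3.42 V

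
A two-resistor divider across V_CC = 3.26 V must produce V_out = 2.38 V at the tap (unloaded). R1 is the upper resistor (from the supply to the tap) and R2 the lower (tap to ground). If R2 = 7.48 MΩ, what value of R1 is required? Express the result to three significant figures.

The divider ratio is R2/(R1+R2) = 2.38/3.26 = 0.7301.
So R1 = R2 · (V_CC/V_out − 1) = 7.48 × (3.26/2.38 − 1) = 7.48 × 0.3697 = 2.766 MΩ.

R1 ≈ 2.77 MΩ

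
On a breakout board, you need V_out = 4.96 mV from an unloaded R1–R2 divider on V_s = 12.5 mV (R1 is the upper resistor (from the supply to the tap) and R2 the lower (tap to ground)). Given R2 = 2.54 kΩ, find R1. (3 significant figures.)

R1 ≈ 3.86 kΩ

Required fraction k = V_out/V_s = 0.3968.
R1 = R2·(1/k − 1) = 2.54 × 1.520 = 3.861 kΩ.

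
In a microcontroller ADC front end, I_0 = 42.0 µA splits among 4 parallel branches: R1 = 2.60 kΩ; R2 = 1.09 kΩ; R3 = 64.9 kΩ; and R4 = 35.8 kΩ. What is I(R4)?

Conductances: ΣG = 1/2.60 + 1/1.09 + 1/64.9 + 1/35.8 = 1.345 (1/kΩ).
R4 takes the fraction G_k/ΣG = 0.02793/1.345 = 0.02076, so I = 42.0 × 0.02076 = 0.8720 µA.

I ≈ 0.872 µA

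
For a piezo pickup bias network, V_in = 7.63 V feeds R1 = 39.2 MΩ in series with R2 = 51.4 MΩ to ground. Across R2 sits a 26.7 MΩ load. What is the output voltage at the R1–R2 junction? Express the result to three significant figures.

V_out ≈ 2.36 V

The load sits in parallel with R2, giving an effective lower resistance R2' = R2·R_L/(R2+R_L) = 17.57 MΩ.
Now apply the divider: V_out = 7.63 × 0.3095 = 2.362 V.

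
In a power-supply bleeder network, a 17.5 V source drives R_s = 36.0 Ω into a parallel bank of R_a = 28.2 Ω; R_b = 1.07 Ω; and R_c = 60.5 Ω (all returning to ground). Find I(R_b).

I ≈ 0.448 A

Parallel bank: R_p = 1/(1/28.2 + 1/1.07 + 1/60.5) = 1.014 Ω.
V_A by voltage divider: V_A = 17.5 × 1.014/(36.0 + 1.014) = 0.4792 V.
Branch current I = V_A/R_b = 0.4792/1.07 = 0.4479 A.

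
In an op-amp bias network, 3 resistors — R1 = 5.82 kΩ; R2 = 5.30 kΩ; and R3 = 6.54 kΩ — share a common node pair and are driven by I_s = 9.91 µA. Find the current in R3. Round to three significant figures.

ΣG = 1/5.82 + 1/5.30 + 1/6.54 = 0.5134.
R3 takes the fraction G_k/ΣG = 0.1529/0.5134 = 0.2978, so I = 9.91 × 0.2978 = 2.951 µA.

I ≈ 2.95 µA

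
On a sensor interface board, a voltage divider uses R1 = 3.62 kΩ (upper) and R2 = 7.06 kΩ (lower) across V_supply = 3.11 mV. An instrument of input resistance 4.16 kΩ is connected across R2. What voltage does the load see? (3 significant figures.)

V_out ≈ 1.31 mV

The load sits in parallel with R2, giving an effective lower resistance R2' = R2·R_L/(R2+R_L) = 2.618 kΩ.
Then V_out = V_supply · R2'/(R1 + R2') = 3.11 × 2.618/6.238 = 1.305 mV.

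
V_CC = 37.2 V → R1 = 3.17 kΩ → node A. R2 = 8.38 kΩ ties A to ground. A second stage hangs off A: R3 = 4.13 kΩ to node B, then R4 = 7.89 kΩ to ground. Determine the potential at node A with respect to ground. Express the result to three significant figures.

V_A ≈ 22.7 V

Looking into the second stage from A: R3 + R4 = 12.02 kΩ appears in parallel with R2.
Effective lower resistance at A: R2 ‖ 12.02 = 4.938 kΩ.
V_A = 37.2 × 4.938/(3.17 + 4.938) = 22.66 V.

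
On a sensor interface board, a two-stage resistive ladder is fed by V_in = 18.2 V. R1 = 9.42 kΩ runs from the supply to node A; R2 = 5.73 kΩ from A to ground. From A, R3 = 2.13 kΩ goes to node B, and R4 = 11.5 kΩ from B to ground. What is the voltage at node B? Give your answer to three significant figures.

Node A sees R2 in parallel with the series input of stage 2, R3 + R4 = 13.63 kΩ.
Effective lower resistance at A: R2 ‖ 13.63 = 4.034 kΩ.
V_A = 18.2 × 4.034/(9.42 + 4.034) = 5.457 V.
V_B = V_A × 0.8437 = 4.604 V.

V_B ≈ 4.60 V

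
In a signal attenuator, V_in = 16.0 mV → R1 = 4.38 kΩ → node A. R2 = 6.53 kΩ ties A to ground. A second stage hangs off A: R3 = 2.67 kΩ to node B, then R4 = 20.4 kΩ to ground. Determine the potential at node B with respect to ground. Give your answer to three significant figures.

V_B ≈ 7.60 mV

Looking into the second stage from A: R3 + R4 = 23.07 kΩ appears in parallel with R2.
Effective lower resistance at A: R2 ‖ 23.07 = 5.089 kΩ.
V_A = 16.0 × 5.089/(4.38 + 5.089) = 8.599 mV.
Then the unloaded second divider: V_B = V_A × R4/(R3+R4) = 8.599 × 0.8843 = 7.604 mV.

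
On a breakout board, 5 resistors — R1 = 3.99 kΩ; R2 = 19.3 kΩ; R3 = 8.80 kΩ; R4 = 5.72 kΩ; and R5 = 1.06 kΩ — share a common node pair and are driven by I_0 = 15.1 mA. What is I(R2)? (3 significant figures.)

Total conductance ΣG = 1/3.99 + 1/19.3 + 1/8.80 + 1/5.72 + 1/1.06 = 1.534 (units of 1/kΩ).
Current divider: I(R2) = I_0 · G_k/ΣG = 15.1 × (0.05181/1.534) = 15.1 × 0.03377 = 0.5099 mA.

I ≈ 0.510 mA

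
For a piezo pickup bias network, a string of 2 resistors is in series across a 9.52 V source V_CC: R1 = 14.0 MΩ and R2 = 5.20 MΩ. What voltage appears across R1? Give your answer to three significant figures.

V ≈ 6.94 V

Series total: ΣR = 14.0 + 5.20 = 19.20 MΩ.
By the voltage-divider rule, V = 9.52 × 14.00/19.20 = 6.942 V.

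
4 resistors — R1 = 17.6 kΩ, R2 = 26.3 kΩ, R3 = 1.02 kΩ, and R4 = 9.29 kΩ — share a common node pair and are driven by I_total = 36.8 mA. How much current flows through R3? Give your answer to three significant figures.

ΣG = 1/17.6 + 1/26.3 + 1/1.02 + 1/9.29 = 1.183.
R3 takes the fraction G_k/ΣG = 0.9804/1.183 = 0.8288, so I = 36.8 × 0.8288 = 30.50 mA.

I ≈ 30.5 mA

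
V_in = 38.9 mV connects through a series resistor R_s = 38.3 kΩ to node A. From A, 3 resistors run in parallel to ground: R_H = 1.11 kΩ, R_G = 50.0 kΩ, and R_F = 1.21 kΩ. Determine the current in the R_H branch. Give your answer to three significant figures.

I ≈ 0.516 µA

Combine the parallel branches: R_p = (1/1.11 + 1/50.0 + 1/1.21)⁻¹ = 0.5723 kΩ.
Node voltage V_A = V_in · R_p/(R_s + R_p) = 38.9 × 0.01472 = 0.5727 mV.
I(R_H) = V_A / R_H = 0.5727/1.11 = 0.5159 µA.
(Check via current divider: I_total = 1.001 µA; share G_k/ΣG = 0.5156 → same result.)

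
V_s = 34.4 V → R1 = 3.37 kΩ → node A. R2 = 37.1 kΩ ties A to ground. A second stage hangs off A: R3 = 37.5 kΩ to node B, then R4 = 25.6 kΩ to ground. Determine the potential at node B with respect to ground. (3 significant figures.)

Node A sees R2 in parallel with the series input of stage 2, R3 + R4 = 63.10 kΩ.
R2 ‖ (R3+R4) = 23.36 kΩ.
First divider: V_A = V_s · 23.36/(3.37 + 23.36) = 30.06 V.
Then the unloaded second divider: V_B = V_A × R4/(R3+R4) = 30.06 × 0.4057 = 12.20 V.

V_B ≈ 12.2 V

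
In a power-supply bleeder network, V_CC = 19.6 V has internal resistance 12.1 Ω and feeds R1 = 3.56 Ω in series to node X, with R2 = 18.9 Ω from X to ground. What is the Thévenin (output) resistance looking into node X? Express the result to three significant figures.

R1' = 12.1 + 3.56 = 15.66 Ω (source resistance + R1).
Zeroing V_CC shorts the top of R1' to ground, so R_th = R1' ‖ R2 = 8.564 Ω.

R_th ≈ 8.56 Ω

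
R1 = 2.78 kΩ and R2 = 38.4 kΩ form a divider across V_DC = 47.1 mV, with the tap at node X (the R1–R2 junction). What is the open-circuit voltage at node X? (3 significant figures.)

With X open, the divider is unloaded: V_th = 47.1 × 38.4/41.18 = 43.92 mV.

V_th ≈ 43.9 mV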